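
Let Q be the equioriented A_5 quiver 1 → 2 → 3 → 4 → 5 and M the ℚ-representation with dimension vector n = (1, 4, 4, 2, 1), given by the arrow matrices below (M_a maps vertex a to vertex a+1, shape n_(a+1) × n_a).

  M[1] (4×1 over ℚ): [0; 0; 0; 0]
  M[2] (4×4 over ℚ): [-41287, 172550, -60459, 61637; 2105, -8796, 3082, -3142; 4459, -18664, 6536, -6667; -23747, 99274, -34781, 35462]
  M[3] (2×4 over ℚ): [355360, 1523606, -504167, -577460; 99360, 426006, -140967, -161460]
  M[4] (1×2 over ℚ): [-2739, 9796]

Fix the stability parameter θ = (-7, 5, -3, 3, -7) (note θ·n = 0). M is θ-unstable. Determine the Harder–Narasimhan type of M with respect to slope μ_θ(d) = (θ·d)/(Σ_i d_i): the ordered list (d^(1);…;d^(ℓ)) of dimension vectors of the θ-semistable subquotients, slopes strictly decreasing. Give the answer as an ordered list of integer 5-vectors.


Interval decomposition of M: I[1,1], I[2,2], I[2,3]^2, I[2,5], I[3,3], I[4,4].
HN type (ℓ=6): μ^(1)=5; μ^(2)=3; μ^(3)=1; μ^(4)=-1/2; μ^(5)=-3; μ^(6)=-7

((0, 1, 0, 0, 0); (0, 0, 0, 1, 0); (0, 2, 2, 0, 0); (0, 1, 1, 1, 1); (0, 0, 1, 0, 0); (1, 0, 0, 0, 0))


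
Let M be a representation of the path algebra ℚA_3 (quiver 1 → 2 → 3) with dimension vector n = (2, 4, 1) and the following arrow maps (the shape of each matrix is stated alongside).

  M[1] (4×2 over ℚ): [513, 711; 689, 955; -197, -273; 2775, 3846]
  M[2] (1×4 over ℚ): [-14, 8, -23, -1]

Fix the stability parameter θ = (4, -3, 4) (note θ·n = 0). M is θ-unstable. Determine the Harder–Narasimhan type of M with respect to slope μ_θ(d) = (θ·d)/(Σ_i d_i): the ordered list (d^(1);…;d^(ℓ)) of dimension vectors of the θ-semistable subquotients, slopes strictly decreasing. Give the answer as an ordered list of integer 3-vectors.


Via rank(M_{q-1}∘⋯∘M_p): M ≅ I[1,2], I[1,3], I[2,2]^2.
μ_θ-semistable layers: μ^(1)=4; μ^(2)=1/2; μ^(3)=-3

((0, 0, 1); (2, 2, 0); (0, 2, 0))


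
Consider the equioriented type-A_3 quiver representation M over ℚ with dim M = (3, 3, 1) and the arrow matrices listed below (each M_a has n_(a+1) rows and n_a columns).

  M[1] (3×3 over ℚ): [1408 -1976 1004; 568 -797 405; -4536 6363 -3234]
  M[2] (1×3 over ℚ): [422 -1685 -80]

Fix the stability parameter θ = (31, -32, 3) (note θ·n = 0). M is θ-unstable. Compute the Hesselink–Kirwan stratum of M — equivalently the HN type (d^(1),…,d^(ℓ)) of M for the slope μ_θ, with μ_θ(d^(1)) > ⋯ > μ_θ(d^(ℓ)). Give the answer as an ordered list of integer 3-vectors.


Barcode: M ≅ I[1,1], I[1,2], I[1,3], I[2,2]. HN layers by μ_θ (4 steps, strictly decreasing):
  μ^(1)=31; μ^(2)=3; μ^(3)=-1/2; μ^(4)=-32

((1, 0, 0); (0, 0, 1); (2, 2, 0); (0, 1, 0))


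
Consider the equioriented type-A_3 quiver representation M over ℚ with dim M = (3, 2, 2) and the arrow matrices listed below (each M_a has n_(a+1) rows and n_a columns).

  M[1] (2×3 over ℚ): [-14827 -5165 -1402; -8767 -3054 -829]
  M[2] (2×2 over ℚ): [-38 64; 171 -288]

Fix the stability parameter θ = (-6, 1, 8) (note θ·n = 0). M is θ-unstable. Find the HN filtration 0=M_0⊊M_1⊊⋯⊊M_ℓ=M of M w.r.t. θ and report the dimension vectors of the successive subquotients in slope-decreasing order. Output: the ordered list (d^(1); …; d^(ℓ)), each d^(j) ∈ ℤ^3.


Barcode: M ≅ I[1,1], I[1,2], I[1,3], I[3,3]. HN layers by μ_θ (3 steps, strictly decreasing):
  μ^(1)=8; μ^(2)=1; μ^(3)=-6

((0, 0, 2); (0, 2, 0); (3, 0, 0))


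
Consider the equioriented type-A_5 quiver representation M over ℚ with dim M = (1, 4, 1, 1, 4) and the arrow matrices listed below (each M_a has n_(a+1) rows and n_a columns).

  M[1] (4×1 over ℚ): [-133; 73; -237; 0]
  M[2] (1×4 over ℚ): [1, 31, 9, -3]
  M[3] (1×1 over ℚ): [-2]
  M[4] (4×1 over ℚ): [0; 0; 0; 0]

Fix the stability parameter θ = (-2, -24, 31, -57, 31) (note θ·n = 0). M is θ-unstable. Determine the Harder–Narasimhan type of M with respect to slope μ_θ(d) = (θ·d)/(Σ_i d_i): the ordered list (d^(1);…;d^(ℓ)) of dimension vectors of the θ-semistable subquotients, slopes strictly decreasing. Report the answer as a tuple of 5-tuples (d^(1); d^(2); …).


Barcode: M ≅ I[1,4], I[2,2]^3, I[5,5]^4. HN layers by μ_θ (3 steps, strictly decreasing):
  μ^(1)=31; μ^(2)=-13; μ^(3)=-24

((0, 0, 0, 0, 4); (1, 1, 1, 1, 0); (0, 3, 0, 0, 0))


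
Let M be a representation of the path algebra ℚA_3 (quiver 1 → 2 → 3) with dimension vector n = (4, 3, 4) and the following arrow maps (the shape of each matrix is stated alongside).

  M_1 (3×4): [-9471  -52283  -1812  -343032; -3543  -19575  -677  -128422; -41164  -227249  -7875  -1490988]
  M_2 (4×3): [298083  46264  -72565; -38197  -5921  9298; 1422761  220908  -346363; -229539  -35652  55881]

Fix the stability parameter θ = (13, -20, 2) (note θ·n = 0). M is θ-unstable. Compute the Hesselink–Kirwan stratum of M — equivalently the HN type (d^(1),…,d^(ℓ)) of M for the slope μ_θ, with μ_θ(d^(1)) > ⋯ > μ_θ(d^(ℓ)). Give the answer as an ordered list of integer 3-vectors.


Interval decomposition of M: I[1,1], I[1,2], I[1,3]^2, I[3,3]^2.
HN type (ℓ=3): μ^(1)=13; μ^(2)=2; μ^(3)=-7/2

((1, 0, 0); (0, 0, 4); (3, 3, 0))


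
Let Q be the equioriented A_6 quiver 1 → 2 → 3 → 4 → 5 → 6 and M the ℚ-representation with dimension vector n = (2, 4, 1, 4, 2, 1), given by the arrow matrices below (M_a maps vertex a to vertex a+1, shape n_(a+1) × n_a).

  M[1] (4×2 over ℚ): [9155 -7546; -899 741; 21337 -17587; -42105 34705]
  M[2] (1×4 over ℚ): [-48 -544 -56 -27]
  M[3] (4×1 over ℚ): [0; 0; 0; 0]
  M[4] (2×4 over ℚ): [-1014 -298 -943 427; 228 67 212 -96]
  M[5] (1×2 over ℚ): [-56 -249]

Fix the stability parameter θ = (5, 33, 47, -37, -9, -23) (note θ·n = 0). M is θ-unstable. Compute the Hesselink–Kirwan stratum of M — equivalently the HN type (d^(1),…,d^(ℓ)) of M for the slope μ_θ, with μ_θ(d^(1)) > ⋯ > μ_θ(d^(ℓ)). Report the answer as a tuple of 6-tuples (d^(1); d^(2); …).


Via rank(M_{q-1}∘⋯∘M_p): M ≅ I[1,2], I[1,3], I[2,2]^2, I[4,4]^2, I[4,5], I[4,6].
μ_θ-semistable layers: μ^(1)=47; μ^(2)=33; μ^(3)=5; μ^(4)=-9; μ^(5)=-16; μ^(6)=-37

((0, 0, 1, 0, 0, 0); (0, 4, 0, 0, 0, 0); (2, 0, 0, 0, 0, 0); (0, 0, 0, 0, 1, 0); (0, 0, 0, 0, 1, 1); (0, 0, 0, 4, 0, 0))


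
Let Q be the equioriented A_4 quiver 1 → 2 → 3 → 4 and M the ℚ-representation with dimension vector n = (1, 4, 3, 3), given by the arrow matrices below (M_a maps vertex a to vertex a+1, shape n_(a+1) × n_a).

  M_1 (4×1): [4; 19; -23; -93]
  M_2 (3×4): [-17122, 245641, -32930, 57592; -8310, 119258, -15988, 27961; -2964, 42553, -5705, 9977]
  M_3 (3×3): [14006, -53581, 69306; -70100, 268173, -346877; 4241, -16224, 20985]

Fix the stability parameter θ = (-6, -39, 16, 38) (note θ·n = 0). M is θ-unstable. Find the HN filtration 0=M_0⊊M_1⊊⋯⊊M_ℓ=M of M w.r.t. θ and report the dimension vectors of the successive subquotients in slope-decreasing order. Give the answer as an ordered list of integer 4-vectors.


Via rank(M_{q-1}∘⋯∘M_p): M ≅ I[1,4], I[2,2], I[2,4]^2.
μ_θ-semistable layers: μ^(1)=38; μ^(2)=16; μ^(3)=-45/2; μ^(4)=-39

((0, 0, 0, 3); (0, 0, 3, 0); (1, 1, 0, 0); (0, 3, 0, 0))


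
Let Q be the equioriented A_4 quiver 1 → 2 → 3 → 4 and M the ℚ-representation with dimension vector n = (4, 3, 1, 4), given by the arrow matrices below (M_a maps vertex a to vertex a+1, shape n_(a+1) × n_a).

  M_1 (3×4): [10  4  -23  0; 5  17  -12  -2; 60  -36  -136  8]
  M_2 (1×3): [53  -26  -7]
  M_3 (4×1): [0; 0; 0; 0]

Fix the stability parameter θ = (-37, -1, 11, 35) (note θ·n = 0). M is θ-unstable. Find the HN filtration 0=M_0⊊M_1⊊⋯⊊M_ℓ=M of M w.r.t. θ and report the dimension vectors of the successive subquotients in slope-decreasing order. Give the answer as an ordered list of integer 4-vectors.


Interval decomposition of M: I[1,1]^2, I[1,2], I[1,3], I[2,2], I[4,4]^4.
HN type (ℓ=4): μ^(1)=35; μ^(2)=11; μ^(3)=-1; μ^(4)=-37

((0, 0, 0, 4); (0, 0, 1, 0); (0, 3, 0, 0); (4, 0, 0, 0))


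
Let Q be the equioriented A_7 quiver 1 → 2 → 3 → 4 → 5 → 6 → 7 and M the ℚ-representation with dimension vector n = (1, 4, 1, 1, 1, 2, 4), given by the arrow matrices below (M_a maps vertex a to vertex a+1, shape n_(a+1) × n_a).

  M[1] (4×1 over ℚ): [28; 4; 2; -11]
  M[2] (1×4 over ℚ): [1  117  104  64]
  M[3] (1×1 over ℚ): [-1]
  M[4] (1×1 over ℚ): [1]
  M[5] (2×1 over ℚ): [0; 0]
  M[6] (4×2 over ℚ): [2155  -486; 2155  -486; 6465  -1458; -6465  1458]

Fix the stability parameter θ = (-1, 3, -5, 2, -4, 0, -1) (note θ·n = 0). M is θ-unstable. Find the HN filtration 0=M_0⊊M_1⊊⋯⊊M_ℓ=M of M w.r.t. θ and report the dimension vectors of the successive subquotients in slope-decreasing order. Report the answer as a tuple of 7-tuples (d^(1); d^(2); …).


Interval decomposition of M: I[1,2], I[2,2]^2, I[2,5], I[6,6], I[6,7], I[7,7]^3.
HN type (ℓ=4): μ^(1)=3; μ^(2)=0; μ^(3)=-1/2; μ^(4)=-1

((0, 3, 0, 0, 0, 0, 0); (0, 0, 0, 0, 0, 1, 0); (0, 0, 0, 0, 0, 1, 1); (1, 1, 1, 1, 1, 0, 3))


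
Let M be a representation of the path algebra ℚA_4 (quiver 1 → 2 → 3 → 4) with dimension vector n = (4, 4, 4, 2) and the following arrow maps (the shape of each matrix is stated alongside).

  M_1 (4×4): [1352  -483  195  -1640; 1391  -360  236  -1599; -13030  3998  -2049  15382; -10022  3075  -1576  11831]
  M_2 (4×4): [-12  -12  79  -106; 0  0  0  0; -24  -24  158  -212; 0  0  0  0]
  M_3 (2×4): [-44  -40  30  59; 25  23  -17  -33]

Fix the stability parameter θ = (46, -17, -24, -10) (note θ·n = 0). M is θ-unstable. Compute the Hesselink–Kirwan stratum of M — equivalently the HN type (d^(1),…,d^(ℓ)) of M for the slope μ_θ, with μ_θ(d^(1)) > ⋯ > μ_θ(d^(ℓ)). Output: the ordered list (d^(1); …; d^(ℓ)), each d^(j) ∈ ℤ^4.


Interval decomposition of M: I[1,2]^3, I[1,4], I[3,3]^2, I[3,4].
HN type (ℓ=4): μ^(1)=29/2; μ^(2)=-5/4; μ^(3)=-10; μ^(4)=-24

((3, 3, 0, 0); (1, 1, 1, 1); (0, 0, 0, 1); (0, 0, 3, 0))


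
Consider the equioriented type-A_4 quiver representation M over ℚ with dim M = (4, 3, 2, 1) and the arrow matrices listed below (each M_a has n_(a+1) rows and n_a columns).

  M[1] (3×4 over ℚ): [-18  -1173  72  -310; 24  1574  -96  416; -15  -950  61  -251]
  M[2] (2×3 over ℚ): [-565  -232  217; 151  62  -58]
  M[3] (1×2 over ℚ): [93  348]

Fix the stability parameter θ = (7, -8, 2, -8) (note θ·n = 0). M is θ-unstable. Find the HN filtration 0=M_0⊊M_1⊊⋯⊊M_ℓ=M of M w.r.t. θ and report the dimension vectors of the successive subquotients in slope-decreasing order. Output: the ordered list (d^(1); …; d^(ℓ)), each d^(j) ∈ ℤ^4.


Interval decomposition of M: I[1,1], I[1,2], I[1,3], I[1,4].
HN type (ℓ=4): μ^(1)=7; μ^(2)=2; μ^(3)=-1/2; μ^(4)=-7/4

((1, 0, 0, 0); (0, 0, 1, 0); (2, 2, 0, 0); (1, 1, 1, 1))


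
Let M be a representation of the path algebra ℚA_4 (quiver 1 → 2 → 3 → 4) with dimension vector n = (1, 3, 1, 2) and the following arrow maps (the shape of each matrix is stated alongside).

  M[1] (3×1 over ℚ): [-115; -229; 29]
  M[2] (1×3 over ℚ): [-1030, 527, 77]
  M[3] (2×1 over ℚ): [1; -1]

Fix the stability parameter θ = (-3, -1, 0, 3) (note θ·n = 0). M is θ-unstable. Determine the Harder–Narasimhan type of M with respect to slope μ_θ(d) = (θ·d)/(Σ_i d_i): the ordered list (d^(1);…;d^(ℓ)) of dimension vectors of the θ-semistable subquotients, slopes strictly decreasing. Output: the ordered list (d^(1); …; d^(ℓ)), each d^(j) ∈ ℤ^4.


Barcode: M ≅ I[1,2], I[2,2], I[2,4], I[4,4]. HN layers by μ_θ (4 steps, strictly decreasing):
  μ^(1)=3; μ^(2)=0; μ^(3)=-1; μ^(4)=-3

((0, 0, 0, 2); (0, 0, 1, 0); (0, 3, 0, 0); (1, 0, 0, 0))


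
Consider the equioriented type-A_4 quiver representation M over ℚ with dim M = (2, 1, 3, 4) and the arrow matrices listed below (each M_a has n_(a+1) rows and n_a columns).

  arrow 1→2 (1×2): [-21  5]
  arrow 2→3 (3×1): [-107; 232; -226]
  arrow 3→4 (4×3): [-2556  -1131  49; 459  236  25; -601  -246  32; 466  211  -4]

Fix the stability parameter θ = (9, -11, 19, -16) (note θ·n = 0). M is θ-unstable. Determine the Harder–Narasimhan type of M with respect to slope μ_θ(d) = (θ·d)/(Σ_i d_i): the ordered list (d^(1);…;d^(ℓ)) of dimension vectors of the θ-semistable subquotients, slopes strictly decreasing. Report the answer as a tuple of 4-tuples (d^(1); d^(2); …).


Interval decomposition of M: I[1,1], I[1,4], I[3,4]^2, I[4,4].
HN type (ℓ=4): μ^(1)=9; μ^(2)=3/2; μ^(3)=-1; μ^(4)=-16

((1, 0, 0, 0); (0, 0, 3, 3); (1, 1, 0, 0); (0, 0, 0, 1))


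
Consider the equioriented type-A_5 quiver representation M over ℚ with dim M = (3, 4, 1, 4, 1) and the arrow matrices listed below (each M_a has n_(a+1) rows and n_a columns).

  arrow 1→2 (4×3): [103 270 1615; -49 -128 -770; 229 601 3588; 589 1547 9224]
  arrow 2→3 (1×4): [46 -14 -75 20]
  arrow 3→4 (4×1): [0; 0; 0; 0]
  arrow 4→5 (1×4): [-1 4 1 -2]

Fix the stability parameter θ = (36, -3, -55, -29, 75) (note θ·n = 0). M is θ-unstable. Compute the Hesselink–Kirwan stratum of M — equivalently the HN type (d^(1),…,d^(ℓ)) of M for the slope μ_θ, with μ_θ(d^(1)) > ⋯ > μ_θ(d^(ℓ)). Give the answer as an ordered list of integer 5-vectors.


Interval decomposition of M: I[1,2]^2, I[1,3], I[2,2], I[4,4]^3, I[4,5].
HN type (ℓ=5): μ^(1)=75; μ^(2)=33/2; μ^(3)=-3; μ^(4)=-22/3; μ^(5)=-29

((0, 0, 0, 0, 1); (2, 2, 0, 0, 0); (0, 1, 0, 0, 0); (1, 1, 1, 0, 0); (0, 0, 0, 4, 0))


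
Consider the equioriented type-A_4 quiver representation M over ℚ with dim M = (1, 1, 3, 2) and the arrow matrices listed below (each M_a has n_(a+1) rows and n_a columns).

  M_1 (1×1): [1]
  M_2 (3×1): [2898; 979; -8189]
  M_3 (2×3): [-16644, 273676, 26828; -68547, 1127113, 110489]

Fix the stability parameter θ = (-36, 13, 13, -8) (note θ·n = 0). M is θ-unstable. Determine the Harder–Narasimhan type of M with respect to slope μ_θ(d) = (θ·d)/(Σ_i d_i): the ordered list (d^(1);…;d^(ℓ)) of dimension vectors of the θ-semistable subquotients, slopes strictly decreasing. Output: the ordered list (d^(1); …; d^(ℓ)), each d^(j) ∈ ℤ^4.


Via rank(M_{q-1}∘⋯∘M_p): M ≅ I[1,3], I[3,3], I[3,4], I[4,4].
μ_θ-semistable layers: μ^(1)=13; μ^(2)=5/2; μ^(3)=-8; μ^(4)=-36

((0, 1, 2, 0); (0, 0, 1, 1); (0, 0, 0, 1); (1, 0, 0, 0))


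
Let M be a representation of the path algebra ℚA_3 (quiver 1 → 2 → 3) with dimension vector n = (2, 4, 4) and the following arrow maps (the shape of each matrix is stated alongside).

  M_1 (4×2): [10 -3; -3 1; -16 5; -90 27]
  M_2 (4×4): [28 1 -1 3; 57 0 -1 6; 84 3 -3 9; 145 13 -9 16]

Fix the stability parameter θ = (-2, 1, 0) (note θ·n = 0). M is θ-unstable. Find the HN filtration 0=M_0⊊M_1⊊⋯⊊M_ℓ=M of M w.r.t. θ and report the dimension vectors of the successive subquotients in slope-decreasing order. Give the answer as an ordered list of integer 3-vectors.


Interval decomposition of M: I[1,2], I[1,3], I[2,3]^2, I[3,3].
HN type (ℓ=4): μ^(1)=1; μ^(2)=1/2; μ^(3)=0; μ^(4)=-2

((0, 1, 0); (0, 3, 3); (0, 0, 1); (2, 0, 0))


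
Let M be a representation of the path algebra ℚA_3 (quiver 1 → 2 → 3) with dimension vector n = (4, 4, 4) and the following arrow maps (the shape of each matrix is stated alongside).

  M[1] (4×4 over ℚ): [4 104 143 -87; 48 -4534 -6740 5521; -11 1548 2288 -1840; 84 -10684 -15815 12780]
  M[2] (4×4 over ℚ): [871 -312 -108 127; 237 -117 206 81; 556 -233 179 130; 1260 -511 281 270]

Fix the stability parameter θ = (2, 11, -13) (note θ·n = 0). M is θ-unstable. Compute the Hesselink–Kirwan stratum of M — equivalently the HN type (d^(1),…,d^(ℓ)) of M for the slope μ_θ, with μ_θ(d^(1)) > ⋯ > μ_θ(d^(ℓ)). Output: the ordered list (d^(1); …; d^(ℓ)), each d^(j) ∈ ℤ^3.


Barcode: M ≅ I[1,2], I[1,3]^3, I[3,3]. HN layers by μ_θ (4 steps, strictly decreasing):
  μ^(1)=11; μ^(2)=2; μ^(3)=0; μ^(4)=-13

((0, 1, 0); (1, 0, 0); (3, 3, 3); (0, 0, 1))


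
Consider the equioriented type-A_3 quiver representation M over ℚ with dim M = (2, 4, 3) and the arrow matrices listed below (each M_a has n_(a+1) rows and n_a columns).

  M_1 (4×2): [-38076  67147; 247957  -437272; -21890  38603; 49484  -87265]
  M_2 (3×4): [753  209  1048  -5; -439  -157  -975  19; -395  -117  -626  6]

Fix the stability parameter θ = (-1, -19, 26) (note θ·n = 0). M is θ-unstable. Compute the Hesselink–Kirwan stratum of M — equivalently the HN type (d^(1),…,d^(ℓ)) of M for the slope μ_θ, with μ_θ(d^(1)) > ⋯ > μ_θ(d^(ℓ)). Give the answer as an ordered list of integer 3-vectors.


Via rank(M_{q-1}∘⋯∘M_p): M ≅ I[1,3]^2, I[2,2], I[2,3].
μ_θ-semistable layers: μ^(1)=26; μ^(2)=-10; μ^(3)=-19

((0, 0, 3); (2, 2, 0); (0, 2, 0))


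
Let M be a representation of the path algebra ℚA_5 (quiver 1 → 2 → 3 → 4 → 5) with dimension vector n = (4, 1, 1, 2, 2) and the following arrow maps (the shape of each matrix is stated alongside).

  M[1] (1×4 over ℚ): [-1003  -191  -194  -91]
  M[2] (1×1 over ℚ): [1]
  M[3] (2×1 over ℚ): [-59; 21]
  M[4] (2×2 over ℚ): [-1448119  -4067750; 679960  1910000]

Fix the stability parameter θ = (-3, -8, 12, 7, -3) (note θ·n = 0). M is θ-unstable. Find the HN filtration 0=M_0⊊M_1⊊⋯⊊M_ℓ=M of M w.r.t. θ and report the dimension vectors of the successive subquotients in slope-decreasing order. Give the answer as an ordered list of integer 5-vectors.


Via rank(M_{q-1}∘⋯∘M_p): M ≅ I[1,1]^3, I[1,5], I[4,4], I[5,5].
μ_θ-semistable layers: μ^(1)=7; μ^(2)=16/3; μ^(3)=-3; μ^(4)=-11/2

((0, 0, 0, 1, 0); (0, 0, 1, 1, 1); (3, 0, 0, 0, 1); (1, 1, 0, 0, 0))


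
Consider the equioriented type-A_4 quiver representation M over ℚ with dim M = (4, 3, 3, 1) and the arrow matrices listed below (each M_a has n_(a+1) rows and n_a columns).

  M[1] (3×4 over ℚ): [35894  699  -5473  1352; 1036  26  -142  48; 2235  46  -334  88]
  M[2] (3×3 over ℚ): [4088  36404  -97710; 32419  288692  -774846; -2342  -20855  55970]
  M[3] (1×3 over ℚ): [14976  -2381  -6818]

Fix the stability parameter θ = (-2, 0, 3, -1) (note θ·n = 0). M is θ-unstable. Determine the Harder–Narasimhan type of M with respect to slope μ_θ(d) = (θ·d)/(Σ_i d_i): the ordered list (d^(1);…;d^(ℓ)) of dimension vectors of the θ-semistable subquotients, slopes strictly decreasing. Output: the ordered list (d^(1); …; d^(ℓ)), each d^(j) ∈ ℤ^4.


Via rank(M_{q-1}∘⋯∘M_p): M ≅ I[1,1]^2, I[1,3], I[1,4], I[2,3].
μ_θ-semistable layers: μ^(1)=3; μ^(2)=1; μ^(3)=0; μ^(4)=-2

((0, 0, 2, 0); (0, 0, 1, 1); (0, 3, 0, 0); (4, 0, 0, 0))


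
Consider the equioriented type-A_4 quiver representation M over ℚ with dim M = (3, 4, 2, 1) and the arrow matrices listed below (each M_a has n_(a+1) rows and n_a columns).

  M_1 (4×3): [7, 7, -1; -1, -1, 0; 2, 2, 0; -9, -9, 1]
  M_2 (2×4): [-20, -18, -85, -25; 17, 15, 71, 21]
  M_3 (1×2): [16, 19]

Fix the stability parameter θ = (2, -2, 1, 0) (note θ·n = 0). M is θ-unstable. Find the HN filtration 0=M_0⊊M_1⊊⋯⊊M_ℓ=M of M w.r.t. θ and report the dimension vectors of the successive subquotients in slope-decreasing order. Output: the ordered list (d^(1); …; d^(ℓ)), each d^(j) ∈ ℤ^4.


Barcode: M ≅ I[1,1], I[1,3], I[1,4], I[2,2]^2. HN layers by μ_θ (5 steps, strictly decreasing):
  μ^(1)=2; μ^(2)=1; μ^(3)=1/2; μ^(4)=0; μ^(5)=-2

((1, 0, 0, 0); (0, 0, 1, 0); (0, 0, 1, 1); (2, 2, 0, 0); (0, 2, 0, 0))


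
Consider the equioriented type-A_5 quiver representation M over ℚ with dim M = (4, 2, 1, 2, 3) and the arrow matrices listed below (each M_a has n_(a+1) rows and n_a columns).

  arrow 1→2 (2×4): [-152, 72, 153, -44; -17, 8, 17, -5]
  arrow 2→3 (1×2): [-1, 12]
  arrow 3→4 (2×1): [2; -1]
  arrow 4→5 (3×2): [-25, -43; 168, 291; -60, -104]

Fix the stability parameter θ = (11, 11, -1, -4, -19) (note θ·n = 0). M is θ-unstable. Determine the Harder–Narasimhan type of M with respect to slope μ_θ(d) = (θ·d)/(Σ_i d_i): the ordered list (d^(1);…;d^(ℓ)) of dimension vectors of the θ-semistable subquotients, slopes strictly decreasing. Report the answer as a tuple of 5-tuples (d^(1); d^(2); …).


Barcode: M ≅ I[1,1]^2, I[1,2], I[1,5], I[4,5], I[5,5]. HN layers by μ_θ (4 steps, strictly decreasing):
  μ^(1)=11; μ^(2)=-2/5; μ^(3)=-23/2; μ^(4)=-19

((3, 1, 0, 0, 0); (1, 1, 1, 1, 1); (0, 0, 0, 1, 1); (0, 0, 0, 0, 1))


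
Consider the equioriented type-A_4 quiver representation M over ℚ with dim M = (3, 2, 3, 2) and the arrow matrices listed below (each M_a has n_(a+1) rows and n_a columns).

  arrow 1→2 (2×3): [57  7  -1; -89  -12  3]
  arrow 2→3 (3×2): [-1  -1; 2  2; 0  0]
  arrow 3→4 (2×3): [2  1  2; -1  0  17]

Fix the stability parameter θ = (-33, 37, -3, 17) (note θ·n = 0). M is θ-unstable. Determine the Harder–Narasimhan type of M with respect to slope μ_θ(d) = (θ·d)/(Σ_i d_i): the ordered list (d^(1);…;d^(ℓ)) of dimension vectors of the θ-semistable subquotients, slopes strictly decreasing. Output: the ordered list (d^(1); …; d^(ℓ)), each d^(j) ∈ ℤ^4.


Barcode: M ≅ I[1,1], I[1,2], I[1,4], I[3,3], I[3,4]. HN layers by μ_θ (4 steps, strictly decreasing):
  μ^(1)=37; μ^(2)=17; μ^(3)=-3; μ^(4)=-33

((0, 1, 0, 0); (0, 1, 1, 2); (0, 0, 2, 0); (3, 0, 0, 0))


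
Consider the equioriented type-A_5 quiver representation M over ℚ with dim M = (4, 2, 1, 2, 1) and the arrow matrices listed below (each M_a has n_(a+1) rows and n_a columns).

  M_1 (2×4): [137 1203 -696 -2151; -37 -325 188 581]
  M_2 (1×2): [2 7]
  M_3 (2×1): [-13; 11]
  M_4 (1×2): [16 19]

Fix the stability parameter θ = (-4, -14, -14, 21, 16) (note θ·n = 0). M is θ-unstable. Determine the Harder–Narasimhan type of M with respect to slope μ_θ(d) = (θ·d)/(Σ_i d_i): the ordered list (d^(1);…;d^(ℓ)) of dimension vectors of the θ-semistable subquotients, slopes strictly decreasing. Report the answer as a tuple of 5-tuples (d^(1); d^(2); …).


Via rank(M_{q-1}∘⋯∘M_p): M ≅ I[1,1]^2, I[1,2], I[1,5], I[4,4].
μ_θ-semistable layers: μ^(1)=21; μ^(2)=37/2; μ^(3)=-4; μ^(4)=-9; μ^(5)=-32/3

((0, 0, 0, 1, 0); (0, 0, 0, 1, 1); (2, 0, 0, 0, 0); (1, 1, 0, 0, 0); (1, 1, 1, 0, 0))


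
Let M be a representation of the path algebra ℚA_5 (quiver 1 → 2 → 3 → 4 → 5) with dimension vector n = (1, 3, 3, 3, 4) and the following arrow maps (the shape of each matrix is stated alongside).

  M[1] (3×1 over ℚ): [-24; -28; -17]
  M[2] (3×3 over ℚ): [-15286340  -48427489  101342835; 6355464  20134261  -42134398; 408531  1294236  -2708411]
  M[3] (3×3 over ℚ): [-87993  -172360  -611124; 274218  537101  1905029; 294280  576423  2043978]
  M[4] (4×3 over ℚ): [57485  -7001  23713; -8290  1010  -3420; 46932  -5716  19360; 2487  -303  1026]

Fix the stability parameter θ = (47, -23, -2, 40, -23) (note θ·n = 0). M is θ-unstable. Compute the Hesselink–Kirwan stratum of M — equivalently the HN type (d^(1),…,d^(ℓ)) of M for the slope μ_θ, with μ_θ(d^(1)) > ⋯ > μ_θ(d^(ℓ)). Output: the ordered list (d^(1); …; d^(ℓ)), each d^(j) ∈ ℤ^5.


Barcode: M ≅ I[1,4], I[2,5]^2, I[5,5]^2. HN layers by μ_θ (5 steps, strictly decreasing):
  μ^(1)=40; μ^(2)=17/2; μ^(3)=22/3; μ^(4)=-2; μ^(5)=-23

((0, 0, 0, 1, 0); (0, 0, 0, 2, 2); (1, 1, 1, 0, 0); (0, 0, 2, 0, 0); (0, 2, 0, 0, 2))


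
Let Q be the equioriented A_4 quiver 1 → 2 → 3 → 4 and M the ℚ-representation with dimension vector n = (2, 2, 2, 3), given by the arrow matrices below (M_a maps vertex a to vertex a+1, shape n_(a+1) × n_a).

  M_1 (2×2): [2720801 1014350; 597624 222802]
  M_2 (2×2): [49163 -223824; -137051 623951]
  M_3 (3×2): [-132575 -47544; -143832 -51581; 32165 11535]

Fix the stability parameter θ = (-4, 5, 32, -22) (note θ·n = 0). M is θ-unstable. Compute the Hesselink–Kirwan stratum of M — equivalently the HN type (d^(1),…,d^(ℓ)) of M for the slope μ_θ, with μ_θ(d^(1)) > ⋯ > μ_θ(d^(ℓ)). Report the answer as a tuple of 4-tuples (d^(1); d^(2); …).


Interval decomposition of M: I[1,4]^2, I[4,4].
HN type (ℓ=3): μ^(1)=5; μ^(2)=-4; μ^(3)=-22

((0, 2, 2, 2); (2, 0, 0, 0); (0, 0, 0, 1))


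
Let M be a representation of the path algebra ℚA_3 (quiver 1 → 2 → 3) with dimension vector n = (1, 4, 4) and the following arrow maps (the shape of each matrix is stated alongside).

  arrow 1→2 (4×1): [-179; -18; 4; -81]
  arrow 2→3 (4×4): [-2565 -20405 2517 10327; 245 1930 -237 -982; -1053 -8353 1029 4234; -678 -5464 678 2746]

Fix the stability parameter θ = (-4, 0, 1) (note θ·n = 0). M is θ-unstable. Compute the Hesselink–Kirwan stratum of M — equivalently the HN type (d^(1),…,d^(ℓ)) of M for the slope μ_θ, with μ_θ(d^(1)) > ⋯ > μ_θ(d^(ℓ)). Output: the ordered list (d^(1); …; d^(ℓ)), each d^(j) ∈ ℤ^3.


Barcode: M ≅ I[1,3], I[2,2], I[2,3]^2, I[3,3]. HN layers by μ_θ (3 steps, strictly decreasing):
  μ^(1)=1; μ^(2)=0; μ^(3)=-4

((0, 0, 4); (0, 4, 0); (1, 0, 0))


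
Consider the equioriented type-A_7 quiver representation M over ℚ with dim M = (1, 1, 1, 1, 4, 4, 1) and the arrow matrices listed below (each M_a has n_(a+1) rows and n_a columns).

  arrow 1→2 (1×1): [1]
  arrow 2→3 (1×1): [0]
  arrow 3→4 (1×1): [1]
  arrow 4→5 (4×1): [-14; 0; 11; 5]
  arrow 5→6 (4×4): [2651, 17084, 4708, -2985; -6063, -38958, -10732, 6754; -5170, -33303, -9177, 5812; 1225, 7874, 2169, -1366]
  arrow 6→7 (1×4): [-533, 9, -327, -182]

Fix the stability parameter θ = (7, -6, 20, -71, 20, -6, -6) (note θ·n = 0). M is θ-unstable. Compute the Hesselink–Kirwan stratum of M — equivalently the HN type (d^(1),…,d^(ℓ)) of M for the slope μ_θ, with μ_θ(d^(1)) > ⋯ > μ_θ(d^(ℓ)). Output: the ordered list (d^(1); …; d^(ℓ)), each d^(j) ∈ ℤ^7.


Via rank(M_{q-1}∘⋯∘M_p): M ≅ I[1,2], I[3,7], I[5,6]^3.
μ_θ-semistable layers: μ^(1)=7; μ^(2)=8/3; μ^(3)=1/2; μ^(4)=-51/2

((0, 0, 0, 0, 3, 3, 0); (0, 0, 0, 0, 1, 1, 1); (1, 1, 0, 0, 0, 0, 0); (0, 0, 1, 1, 0, 0, 0))


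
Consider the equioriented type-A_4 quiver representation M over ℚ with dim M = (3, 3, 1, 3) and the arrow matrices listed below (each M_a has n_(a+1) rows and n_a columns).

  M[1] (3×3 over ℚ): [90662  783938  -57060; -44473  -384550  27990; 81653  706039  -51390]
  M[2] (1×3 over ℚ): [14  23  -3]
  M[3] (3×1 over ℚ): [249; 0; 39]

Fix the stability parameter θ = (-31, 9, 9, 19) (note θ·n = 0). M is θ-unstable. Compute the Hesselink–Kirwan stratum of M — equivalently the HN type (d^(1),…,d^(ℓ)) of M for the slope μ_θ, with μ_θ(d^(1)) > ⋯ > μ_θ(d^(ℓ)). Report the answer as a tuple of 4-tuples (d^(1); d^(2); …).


Barcode: M ≅ I[1,1], I[1,2], I[1,4], I[2,2], I[4,4]^2. HN layers by μ_θ (3 steps, strictly decreasing):
  μ^(1)=19; μ^(2)=9; μ^(3)=-31

((0, 0, 0, 3); (0, 3, 1, 0); (3, 0, 0, 0))


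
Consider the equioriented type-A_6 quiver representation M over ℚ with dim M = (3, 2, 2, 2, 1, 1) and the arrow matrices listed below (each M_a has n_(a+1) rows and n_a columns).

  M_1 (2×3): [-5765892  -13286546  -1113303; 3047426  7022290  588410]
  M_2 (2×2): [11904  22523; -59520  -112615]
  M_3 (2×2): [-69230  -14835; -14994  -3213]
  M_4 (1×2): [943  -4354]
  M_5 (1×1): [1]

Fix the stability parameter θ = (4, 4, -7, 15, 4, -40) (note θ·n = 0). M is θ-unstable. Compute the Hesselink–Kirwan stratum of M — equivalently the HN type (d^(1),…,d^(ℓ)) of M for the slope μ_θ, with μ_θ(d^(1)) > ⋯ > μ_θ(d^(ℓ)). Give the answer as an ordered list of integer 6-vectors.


Barcode: M ≅ I[1,1], I[1,2], I[1,6], I[3,3], I[4,4]. HN layers by μ_θ (4 steps, strictly decreasing):
  μ^(1)=15; μ^(2)=4; μ^(3)=-10/3; μ^(4)=-7

((0, 0, 0, 1, 0, 0); (2, 1, 0, 0, 0, 0); (1, 1, 1, 1, 1, 1); (0, 0, 1, 0, 0, 0))


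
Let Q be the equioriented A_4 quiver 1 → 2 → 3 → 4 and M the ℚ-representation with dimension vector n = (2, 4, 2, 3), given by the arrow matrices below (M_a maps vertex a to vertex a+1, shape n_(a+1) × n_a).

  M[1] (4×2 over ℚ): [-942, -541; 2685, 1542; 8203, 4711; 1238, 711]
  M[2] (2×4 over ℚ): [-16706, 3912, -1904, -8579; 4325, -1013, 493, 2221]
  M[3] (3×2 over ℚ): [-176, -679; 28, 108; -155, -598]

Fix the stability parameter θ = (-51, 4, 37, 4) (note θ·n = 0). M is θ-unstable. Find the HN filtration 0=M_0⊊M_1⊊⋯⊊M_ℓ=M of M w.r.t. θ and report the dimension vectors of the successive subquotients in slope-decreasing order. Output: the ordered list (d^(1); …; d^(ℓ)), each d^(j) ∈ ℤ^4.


Barcode: M ≅ I[1,2], I[1,4], I[2,2], I[2,4], I[4,4]. HN layers by μ_θ (3 steps, strictly decreasing):
  μ^(1)=41/2; μ^(2)=4; μ^(3)=-51

((0, 0, 2, 2); (0, 4, 0, 1); (2, 0, 0, 0))


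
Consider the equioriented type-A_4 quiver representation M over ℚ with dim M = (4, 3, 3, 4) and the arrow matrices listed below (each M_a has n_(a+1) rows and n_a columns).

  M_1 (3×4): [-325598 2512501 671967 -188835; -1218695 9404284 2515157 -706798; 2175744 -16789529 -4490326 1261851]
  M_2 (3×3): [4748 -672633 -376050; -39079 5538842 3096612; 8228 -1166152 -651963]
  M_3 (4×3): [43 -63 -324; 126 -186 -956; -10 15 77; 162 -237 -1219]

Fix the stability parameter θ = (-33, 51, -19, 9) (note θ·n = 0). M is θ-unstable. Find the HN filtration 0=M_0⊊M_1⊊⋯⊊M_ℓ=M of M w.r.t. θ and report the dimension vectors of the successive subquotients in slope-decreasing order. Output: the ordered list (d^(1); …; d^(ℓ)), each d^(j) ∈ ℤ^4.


Via rank(M_{q-1}∘⋯∘M_p): M ≅ I[1,1], I[1,3], I[1,4]^2, I[4,4]^2.
μ_θ-semistable layers: μ^(1)=16; μ^(2)=41/3; μ^(3)=9; μ^(4)=-33

((0, 1, 1, 0); (0, 2, 2, 2); (0, 0, 0, 2); (4, 0, 0, 0))


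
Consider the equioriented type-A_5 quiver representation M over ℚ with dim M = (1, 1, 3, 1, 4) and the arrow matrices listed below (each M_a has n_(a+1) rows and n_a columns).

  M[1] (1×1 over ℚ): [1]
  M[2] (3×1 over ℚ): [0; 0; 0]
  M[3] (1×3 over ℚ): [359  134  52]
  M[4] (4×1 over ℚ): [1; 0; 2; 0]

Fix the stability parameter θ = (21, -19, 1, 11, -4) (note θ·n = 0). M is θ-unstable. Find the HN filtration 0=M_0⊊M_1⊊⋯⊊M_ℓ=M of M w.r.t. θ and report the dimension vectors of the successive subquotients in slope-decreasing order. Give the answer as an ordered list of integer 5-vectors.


Barcode: M ≅ I[1,2], I[3,3]^2, I[3,5], I[5,5]^3. HN layers by μ_θ (3 steps, strictly decreasing):
  μ^(1)=7/2; μ^(2)=1; μ^(3)=-4

((0, 0, 0, 1, 1); (1, 1, 3, 0, 0); (0, 0, 0, 0, 3))


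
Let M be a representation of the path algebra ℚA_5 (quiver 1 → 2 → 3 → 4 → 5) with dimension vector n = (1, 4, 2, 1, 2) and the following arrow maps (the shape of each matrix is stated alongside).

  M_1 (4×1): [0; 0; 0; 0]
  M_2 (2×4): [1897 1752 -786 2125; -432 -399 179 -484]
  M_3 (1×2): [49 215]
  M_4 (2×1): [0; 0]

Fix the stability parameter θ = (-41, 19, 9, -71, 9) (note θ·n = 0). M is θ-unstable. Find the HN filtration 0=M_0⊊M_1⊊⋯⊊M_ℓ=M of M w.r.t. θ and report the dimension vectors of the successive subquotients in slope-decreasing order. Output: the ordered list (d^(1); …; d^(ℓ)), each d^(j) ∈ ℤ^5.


Via rank(M_{q-1}∘⋯∘M_p): M ≅ I[1,1], I[2,2]^2, I[2,3], I[2,4], I[5,5]^2.
μ_θ-semistable layers: μ^(1)=19; μ^(2)=14; μ^(3)=9; μ^(4)=-43/3; μ^(5)=-41

((0, 2, 0, 0, 0); (0, 1, 1, 0, 0); (0, 0, 0, 0, 2); (0, 1, 1, 1, 0); (1, 0, 0, 0, 0))


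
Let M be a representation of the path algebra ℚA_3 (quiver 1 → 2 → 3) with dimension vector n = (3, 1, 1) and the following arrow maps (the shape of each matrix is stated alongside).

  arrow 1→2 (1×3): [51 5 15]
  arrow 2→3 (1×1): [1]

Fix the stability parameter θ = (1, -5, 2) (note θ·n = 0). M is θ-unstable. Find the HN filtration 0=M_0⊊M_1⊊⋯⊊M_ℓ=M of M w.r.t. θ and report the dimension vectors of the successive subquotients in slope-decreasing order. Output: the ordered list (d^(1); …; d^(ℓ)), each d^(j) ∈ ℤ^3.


Barcode: M ≅ I[1,1]^2, I[1,3]. HN layers by μ_θ (3 steps, strictly decreasing):
  μ^(1)=2; μ^(2)=1; μ^(3)=-2

((0, 0, 1); (2, 0, 0); (1, 1, 0))


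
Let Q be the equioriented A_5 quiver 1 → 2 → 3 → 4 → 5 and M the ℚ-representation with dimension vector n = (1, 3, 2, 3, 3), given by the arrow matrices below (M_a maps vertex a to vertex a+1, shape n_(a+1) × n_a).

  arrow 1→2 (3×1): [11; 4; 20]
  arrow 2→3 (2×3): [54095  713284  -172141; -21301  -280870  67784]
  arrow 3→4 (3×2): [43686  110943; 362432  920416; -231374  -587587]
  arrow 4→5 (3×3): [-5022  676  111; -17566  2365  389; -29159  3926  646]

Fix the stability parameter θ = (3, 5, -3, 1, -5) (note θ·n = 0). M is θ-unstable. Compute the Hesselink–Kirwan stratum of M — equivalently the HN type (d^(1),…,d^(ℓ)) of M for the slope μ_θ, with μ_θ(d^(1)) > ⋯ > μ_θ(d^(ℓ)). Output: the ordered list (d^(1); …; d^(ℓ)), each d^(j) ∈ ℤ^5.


Barcode: M ≅ I[1,5], I[2,2], I[2,3], I[4,5]^2. HN layers by μ_θ (4 steps, strictly decreasing):
  μ^(1)=5; μ^(2)=1; μ^(3)=1/5; μ^(4)=-2

((0, 1, 0, 0, 0); (0, 1, 1, 0, 0); (1, 1, 1, 1, 1); (0, 0, 0, 2, 2))


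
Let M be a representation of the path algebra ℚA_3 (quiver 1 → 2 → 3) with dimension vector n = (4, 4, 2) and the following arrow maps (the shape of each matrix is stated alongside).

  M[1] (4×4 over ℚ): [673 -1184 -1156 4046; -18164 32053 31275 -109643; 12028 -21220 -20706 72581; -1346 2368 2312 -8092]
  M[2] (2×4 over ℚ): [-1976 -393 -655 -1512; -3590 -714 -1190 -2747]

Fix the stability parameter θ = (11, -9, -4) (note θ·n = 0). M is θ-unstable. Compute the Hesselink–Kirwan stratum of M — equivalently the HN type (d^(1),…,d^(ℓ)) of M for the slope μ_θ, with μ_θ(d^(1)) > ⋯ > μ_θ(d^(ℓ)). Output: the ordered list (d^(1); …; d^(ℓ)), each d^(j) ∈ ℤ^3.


Via rank(M_{q-1}∘⋯∘M_p): M ≅ I[1,1], I[1,2]^2, I[1,3], I[2,3].
μ_θ-semistable layers: μ^(1)=11; μ^(2)=1; μ^(3)=-2/3; μ^(4)=-4; μ^(5)=-9

((1, 0, 0); (2, 2, 0); (1, 1, 1); (0, 0, 1); (0, 1, 0))


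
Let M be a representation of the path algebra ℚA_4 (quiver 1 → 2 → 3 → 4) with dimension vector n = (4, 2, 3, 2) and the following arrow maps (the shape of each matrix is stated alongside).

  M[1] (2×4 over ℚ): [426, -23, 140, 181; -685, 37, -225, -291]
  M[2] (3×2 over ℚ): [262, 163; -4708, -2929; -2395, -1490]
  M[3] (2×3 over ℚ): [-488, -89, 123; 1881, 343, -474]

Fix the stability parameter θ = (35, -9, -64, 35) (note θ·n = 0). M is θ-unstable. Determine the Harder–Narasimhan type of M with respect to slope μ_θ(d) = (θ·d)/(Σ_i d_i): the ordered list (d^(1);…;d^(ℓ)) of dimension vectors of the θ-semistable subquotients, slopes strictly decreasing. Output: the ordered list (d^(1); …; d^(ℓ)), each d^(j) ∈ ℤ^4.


Barcode: M ≅ I[1,1]^2, I[1,3], I[1,4], I[3,4]. HN layers by μ_θ (3 steps, strictly decreasing):
  μ^(1)=35; μ^(2)=-38/3; μ^(3)=-64

((2, 0, 0, 2); (2, 2, 2, 0); (0, 0, 1, 0))


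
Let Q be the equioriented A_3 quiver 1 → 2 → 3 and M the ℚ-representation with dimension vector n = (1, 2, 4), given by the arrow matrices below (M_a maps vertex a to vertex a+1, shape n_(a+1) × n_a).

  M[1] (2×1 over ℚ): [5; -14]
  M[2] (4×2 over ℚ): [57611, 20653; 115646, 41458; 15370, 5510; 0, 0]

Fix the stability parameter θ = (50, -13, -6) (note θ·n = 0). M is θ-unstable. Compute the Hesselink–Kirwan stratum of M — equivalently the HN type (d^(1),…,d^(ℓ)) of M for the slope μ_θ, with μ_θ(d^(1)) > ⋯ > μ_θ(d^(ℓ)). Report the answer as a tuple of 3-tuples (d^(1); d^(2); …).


Via rank(M_{q-1}∘⋯∘M_p): M ≅ I[1,3], I[2,2], I[3,3]^3.
μ_θ-semistable layers: μ^(1)=31/3; μ^(2)=-6; μ^(3)=-13

((1, 1, 1); (0, 0, 3); (0, 1, 0))


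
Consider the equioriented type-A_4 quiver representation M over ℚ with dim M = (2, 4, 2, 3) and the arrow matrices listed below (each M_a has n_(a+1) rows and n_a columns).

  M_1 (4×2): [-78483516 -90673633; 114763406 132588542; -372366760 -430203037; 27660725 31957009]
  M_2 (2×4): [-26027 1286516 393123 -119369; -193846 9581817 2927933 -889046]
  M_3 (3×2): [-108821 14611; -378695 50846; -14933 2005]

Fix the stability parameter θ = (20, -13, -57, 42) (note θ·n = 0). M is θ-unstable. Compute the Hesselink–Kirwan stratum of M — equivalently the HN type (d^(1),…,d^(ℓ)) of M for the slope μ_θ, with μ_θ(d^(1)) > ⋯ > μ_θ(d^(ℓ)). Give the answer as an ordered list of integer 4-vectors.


Via rank(M_{q-1}∘⋯∘M_p): M ≅ I[1,4]^2, I[2,2]^2, I[4,4].
μ_θ-semistable layers: μ^(1)=42; μ^(2)=-13; μ^(3)=-50/3

((0, 0, 0, 3); (0, 2, 0, 0); (2, 2, 2, 0))


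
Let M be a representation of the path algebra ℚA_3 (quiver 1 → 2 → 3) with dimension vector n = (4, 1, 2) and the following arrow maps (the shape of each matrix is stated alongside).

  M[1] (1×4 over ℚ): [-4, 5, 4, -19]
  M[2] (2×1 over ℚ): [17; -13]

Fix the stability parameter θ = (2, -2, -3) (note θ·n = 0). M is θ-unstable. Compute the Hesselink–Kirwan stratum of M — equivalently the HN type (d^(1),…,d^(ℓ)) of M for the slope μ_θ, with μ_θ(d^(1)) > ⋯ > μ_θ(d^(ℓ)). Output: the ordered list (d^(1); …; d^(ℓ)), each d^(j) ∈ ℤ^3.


Via rank(M_{q-1}∘⋯∘M_p): M ≅ I[1,1]^3, I[1,3], I[3,3].
μ_θ-semistable layers: μ^(1)=2; μ^(2)=-1; μ^(3)=-3

((3, 0, 0); (1, 1, 1); (0, 0, 1))


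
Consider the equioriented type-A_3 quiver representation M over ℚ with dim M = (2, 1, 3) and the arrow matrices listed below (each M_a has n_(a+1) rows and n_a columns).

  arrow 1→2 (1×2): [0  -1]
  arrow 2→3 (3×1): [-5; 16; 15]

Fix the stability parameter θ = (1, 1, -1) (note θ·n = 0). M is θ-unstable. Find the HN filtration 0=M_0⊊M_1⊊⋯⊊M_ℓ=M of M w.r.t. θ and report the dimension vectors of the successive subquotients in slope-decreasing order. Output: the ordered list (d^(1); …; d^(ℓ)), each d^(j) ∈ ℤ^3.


Barcode: M ≅ I[1,1], I[1,3], I[3,3]^2. HN layers by μ_θ (3 steps, strictly decreasing):
  μ^(1)=1; μ^(2)=1/3; μ^(3)=-1

((1, 0, 0); (1, 1, 1); (0, 0, 2))


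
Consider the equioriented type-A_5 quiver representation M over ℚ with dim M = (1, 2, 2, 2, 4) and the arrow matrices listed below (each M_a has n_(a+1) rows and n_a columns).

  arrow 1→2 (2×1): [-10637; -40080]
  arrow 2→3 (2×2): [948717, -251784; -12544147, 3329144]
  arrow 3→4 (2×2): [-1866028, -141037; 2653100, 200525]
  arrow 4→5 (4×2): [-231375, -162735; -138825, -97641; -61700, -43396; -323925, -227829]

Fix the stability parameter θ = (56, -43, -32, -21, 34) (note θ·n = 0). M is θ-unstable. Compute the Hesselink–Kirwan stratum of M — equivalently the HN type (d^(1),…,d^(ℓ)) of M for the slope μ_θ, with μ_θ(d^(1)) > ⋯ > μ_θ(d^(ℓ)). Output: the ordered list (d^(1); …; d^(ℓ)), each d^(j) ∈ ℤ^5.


Via rank(M_{q-1}∘⋯∘M_p): M ≅ I[1,4], I[2,2], I[3,3], I[4,5], I[5,5]^3.
μ_θ-semistable layers: μ^(1)=34; μ^(2)=-10; μ^(3)=-21; μ^(4)=-32; μ^(5)=-43

((0, 0, 0, 0, 4); (1, 1, 1, 1, 0); (0, 0, 0, 1, 0); (0, 0, 1, 0, 0); (0, 1, 0, 0, 0))


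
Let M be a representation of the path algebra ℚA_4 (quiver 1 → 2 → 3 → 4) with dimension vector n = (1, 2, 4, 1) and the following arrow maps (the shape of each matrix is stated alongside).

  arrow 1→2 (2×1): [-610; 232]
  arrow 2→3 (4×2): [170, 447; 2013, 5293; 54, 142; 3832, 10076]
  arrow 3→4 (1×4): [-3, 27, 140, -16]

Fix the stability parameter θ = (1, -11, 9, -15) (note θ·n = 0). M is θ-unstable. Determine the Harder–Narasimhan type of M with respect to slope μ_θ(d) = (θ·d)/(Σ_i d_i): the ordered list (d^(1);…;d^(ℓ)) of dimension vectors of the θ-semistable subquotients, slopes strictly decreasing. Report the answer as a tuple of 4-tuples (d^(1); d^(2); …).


Interval decomposition of M: I[1,4], I[2,3], I[3,3]^2.
HN type (ℓ=4): μ^(1)=9; μ^(2)=-3; μ^(3)=-5; μ^(4)=-11

((0, 0, 3, 0); (0, 0, 1, 1); (1, 1, 0, 0); (0, 1, 0, 0))
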